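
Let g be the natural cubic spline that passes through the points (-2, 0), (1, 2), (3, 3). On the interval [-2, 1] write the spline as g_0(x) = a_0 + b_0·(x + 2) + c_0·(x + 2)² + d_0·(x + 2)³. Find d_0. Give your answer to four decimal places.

-0.0056

Let σ_i = g''(x_i). Step sizes h_i = 3, 2; slopes of the chords Δ_i = (y_(i+1) - y_i)/h_i = 2/3, 1/2.
  3·σ_0 + 10·σ_1 + 2·σ_2 = 6(Δ_1 - Δ_0) = -1
Natural end conditions: σ_0 = σ_2 = 0.
Hence σ_0 = 0, σ_1 = -1/10, σ_2 = 0.
On [-2, 1], with g_0(x) = a_0 + b_0·(x + 2) + c_0·(x + 2)² + d_0·(x + 2)³: c_0 = σ_0/2 = 0, d_0 = (σ_1 - σ_0)/(6h_0) = -1/180, b_0 = Δ_0 - h_0(2σ_0 + σ_1)/6 = 43/60.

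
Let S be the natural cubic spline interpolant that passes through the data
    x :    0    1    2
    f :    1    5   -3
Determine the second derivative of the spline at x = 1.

-18

Let M_i = S''(x_i). Step sizes h_i = 1, 1; slopes of the chords Δ_i = (y_(i+1) - y_i)/h_i = 4, -8.
  1·M_0 + 4·M_1 + 1·M_2 = 6(Δ_1 - Δ_0) = -72
Natural end conditions: M_0 = M_2 = 0.
Solving: M_0 = 0, M_1 = -18, M_2 = 0.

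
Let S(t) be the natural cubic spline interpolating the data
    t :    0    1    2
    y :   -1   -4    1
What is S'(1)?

Let m_i = S''(x_i). Step sizes h_i = 1, 1; slopes of the chords Δ_i = (y_(i+1) - y_i)/h_i = -3, 5.
  1·m_0 + 4·m_1 + 1·m_2 = 6(Δ_1 - Δ_0) = 48
Natural end conditions: m_0 = m_2 = 0.
Solving: m_0 = 0, m_1 = 12, m_2 = 0.
On [1, 2], S'(t) = b_1 + 2c_1·(t - 1) + 3d_1·(t - 1)² with b_1 = Δ_1 - h_1(2m_1 + m_2)/6 = 1, c_1 = m_1/2 = 6, d_1 = (m_2 - m_1)/(6h_1) = -2. So S'(1) = 1.

1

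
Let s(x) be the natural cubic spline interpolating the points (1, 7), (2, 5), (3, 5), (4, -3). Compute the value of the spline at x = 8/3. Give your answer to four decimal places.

5.5235

With m_i denoting the second derivative at x_i, h_i = 1, 1, 1, and Δ_i = (y_(i+1) − y_i)/h_i = -2, 0, -8:
  1·m_0 + 4·m_1 + 1·m_2 = 6(Δ_1 - Δ_0) = 12
  1·m_1 + 4·m_2 + 1·m_3 = 6(Δ_2 - Δ_1) = -48
Natural end conditions: m_0 = m_3 = 0.
Solving the tridiagonal system: m_0 = 0, m_1 = 32/5, m_2 = -68/5, m_3 = 0.
On [2, 3], s(x) = 5 + 2/15·(x - 2) + 16/5·(x - 2)² - 10/3·(x - 2)³.
With (x - 2) = 2/3: s(8/3) = 2237/405.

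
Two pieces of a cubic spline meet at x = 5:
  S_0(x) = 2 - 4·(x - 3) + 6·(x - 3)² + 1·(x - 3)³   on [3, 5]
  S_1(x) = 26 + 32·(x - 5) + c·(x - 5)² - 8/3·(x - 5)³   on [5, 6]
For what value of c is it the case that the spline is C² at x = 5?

S_0''(x) = 12 + 6·(x - 3), so S_0''(5) = 24. On the right, S_1''(5) = 2c, so c = 12.

12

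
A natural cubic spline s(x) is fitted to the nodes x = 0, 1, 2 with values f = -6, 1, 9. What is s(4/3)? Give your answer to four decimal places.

3.5741

Let m_i = s''(x_i). Step sizes h_i = 1, 1; slopes of the chords Δ_i = (y_(i+1) - y_i)/h_i = 7, 8.
  1·m_0 + 4·m_1 + 1·m_2 = 6(Δ_1 - Δ_0) = 6
Natural end conditions: m_0 = m_2 = 0.
Forward elimination and back-substitution give m_0 = 0, m_1 = 3/2, m_2 = 0.
On [1, 2], s(x) = 1 + 15/2·(x - 1) + 3/4·(x - 1)² - 1/4·(x - 1)³.
With (x - 1) = 1/3: s(4/3) = 193/54.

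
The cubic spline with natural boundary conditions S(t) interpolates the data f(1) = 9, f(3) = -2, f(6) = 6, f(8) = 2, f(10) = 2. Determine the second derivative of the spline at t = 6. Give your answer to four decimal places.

-5.3140

Write σ_i for S''(x_i). With h_i = 2, 3, 2, 2 and divided differences Δ_i = -11/2, 8/3, -2, 0, the continuity of S' gives the tridiagonal system
  2·σ_0 + 10·σ_1 + 3·σ_2 = 6(Δ_1 - Δ_0) = 49
  3·σ_1 + 10·σ_2 + 2·σ_3 = 6(Δ_2 - Δ_1) = -28
  2·σ_2 + 8·σ_3 + 2·σ_4 = 6(Δ_3 - Δ_2) = 12
Natural end conditions: σ_0 = σ_4 = 0.
Hence σ_0 = 0, σ_1 = 1117/172, σ_2 = -457/86, σ_3 = 973/344, σ_4 = 0.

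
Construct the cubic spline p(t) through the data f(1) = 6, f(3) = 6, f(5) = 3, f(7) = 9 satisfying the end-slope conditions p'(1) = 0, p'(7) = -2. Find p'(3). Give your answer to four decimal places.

-1.6333

Write M_i for p''(x_i). With h_i = 2, 2, 2 and divided differences Δ_i = 0, -3/2, 3, the continuity of p' gives the tridiagonal system
  2·M_0 + 8·M_1 + 2·M_2 = 6(Δ_1 - Δ_0) = -9
  2·M_1 + 8·M_2 + 2·M_3 = 6(Δ_2 - Δ_1) = 27
Clamped end conditions give two more equations: 2h_0·M_0 + h_0·M_1 = 6(Δ_0 - p'(1)) = 0 and h_2·M_2 + 2h_2·M_3 = 6(p'(7) - Δ_2) = -30.
Solving: M_0 = 49/30, M_1 = -49/15, M_2 = 104/15, M_3 = -329/30.
On [3, 5], p'(t) = b_1 + 2c_1·(t - 3) + 3d_1·(t - 3)² with b_1 = Δ_1 - h_1(2M_1 + M_2)/6 = -49/30, c_1 = M_1/2 = -49/30, d_1 = (M_2 - M_1)/(6h_1) = 17/20. So p'(3) = -49/30.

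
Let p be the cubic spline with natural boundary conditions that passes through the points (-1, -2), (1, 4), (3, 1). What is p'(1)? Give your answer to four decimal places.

Write M_i for p''(x_i). With h_i = 2, 2 and divided differences Δ_i = 3, -3/2, the continuity of p' gives the tridiagonal system
  2·M_0 + 8·M_1 + 2·M_2 = 6(Δ_1 - Δ_0) = -27
Natural end conditions: M_0 = M_2 = 0.
Solving: M_0 = 0, M_1 = -27/8, M_2 = 0.
On [1, 3], p'(x) = b_1 + 2c_1·(x - 1) + 3d_1·(x - 1)² with b_1 = Δ_1 - h_1(2M_1 + M_2)/6 = 3/4, c_1 = M_1/2 = -27/16, d_1 = (M_2 - M_1)/(6h_1) = 9/32. So p'(1) = 3/4.

0.7500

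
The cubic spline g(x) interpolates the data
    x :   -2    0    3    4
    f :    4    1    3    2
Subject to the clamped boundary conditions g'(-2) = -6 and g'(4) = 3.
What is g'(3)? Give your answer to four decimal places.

Put M_i = g'' at the i-th knot. Here h = (2, 3, 1) and Δ = (-3/2, 2/3, -1), so the interior equations h_(i-1)·M_(i-1) + 2(h_(i-1)+h_i)·M_i + h_i·M_(i+1) = 6(Δ_i − Δ_(i-1)) read
  2·M_0 + 10·M_1 + 3·M_2 = 6(Δ_1 - Δ_0) = 13
  3·M_1 + 8·M_2 + 1·M_3 = 6(Δ_2 - Δ_1) = -10
Clamped end conditions give two more equations: 2h_0·M_0 + h_0·M_1 = 6(Δ_0 - g'(-2)) = 27 and h_2·M_2 + 2h_2·M_3 = 6(g'(4) - Δ_2) = 24.
Forward elimination and back-substitution give M_0 = 485/78, M_1 = 83/78, M_2 = -131/39, M_3 = 1067/78.
On [3, 4], g'(x) = b_2 + 2c_2·(x - 3) + 3d_2·(x - 3)² with b_2 = Δ_2 - h_2(2M_2 + M_3)/6 = -337/156, c_2 = M_2/2 = -131/78, d_2 = (M_3 - M_2)/(6h_2) = 443/156. So g'(3) = -337/156.

-2.1603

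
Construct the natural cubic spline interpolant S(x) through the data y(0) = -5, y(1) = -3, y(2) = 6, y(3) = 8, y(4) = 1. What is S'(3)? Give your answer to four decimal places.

Let M_i = S''(x_i). Step sizes h_i = 1, 1, 1, 1; slopes of the chords Δ_i = (y_(i+1) - y_i)/h_i = 2, 9, 2, -7.
  1·M_0 + 4·M_1 + 1·M_2 = 6(Δ_1 - Δ_0) = 42
  1·M_1 + 4·M_2 + 1·M_3 = 6(Δ_2 - Δ_1) = -42
  1·M_2 + 4·M_3 + 1·M_4 = 6(Δ_3 - Δ_2) = -54
Natural end conditions: M_0 = M_4 = 0.
Forward elimination and back-substitution give M_0 = 0, M_1 = 93/7, M_2 = -78/7, M_3 = -75/7, M_4 = 0.
On [3, 4], S'(x) = b_3 + 2c_3·(x - 3) + 3d_3·(x - 3)² with b_3 = Δ_3 - h_3(2M_3 + M_4)/6 = -24/7, c_3 = M_3/2 = -75/14, d_3 = (M_4 - M_3)/(6h_3) = 25/14. So S'(3) = -24/7.

-3.4286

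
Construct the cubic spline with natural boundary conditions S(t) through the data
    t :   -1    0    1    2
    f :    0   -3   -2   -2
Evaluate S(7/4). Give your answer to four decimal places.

Let M_i = S''(x_i). Step sizes h_i = 1, 1, 1; slopes of the chords Δ_i = (y_(i+1) - y_i)/h_i = -3, 1, 0.
  1·M_0 + 4·M_1 + 1·M_2 = 6(Δ_1 - Δ_0) = 24
  1·M_1 + 4·M_2 + 1·M_3 = 6(Δ_2 - Δ_1) = -6
Natural end conditions: M_0 = M_3 = 0.
Hence M_0 = 0, M_1 = 34/5, M_2 = -16/5, M_3 = 0.
On [1, 2], S(t) = -2 + 16/15·(t - 1) - 8/5·(t - 1)² + 8/15·(t - 1)³.
With (t - 1) = 3/4: S(7/4) = -15/8.

-1.8750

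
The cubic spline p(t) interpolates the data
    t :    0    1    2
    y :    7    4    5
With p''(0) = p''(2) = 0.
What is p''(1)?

6

Write M_i for p''(x_i). With h_i = 1, 1 and divided differences Δ_i = -3, 1, the continuity of p' gives the tridiagonal system
  1·M_0 + 4·M_1 + 1·M_2 = 6(Δ_1 - Δ_0) = 24
Natural end conditions: M_0 = M_2 = 0.
Hence M_0 = 0, M_1 = 6, M_2 = 0.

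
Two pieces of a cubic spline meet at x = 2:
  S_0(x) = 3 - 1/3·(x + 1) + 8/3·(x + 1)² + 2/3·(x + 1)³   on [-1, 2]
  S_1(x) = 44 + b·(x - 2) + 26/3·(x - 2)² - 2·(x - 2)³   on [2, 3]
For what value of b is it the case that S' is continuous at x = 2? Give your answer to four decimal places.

S_0'(x) = -1/3 + 16/3·(x + 1) + 2·(x + 1)², so S_0'(2) = 101/3. On the right, S_1'(2) = b, so b = 101/3.

33.6667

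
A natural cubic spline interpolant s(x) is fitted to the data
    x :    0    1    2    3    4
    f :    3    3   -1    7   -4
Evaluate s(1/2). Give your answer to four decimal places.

Put M_i = s'' at the i-th knot. Here h = (1, 1, 1, 1) and Δ = (0, -4, 8, -11), so the interior equations h_(i-1)·M_(i-1) + 2(h_(i-1)+h_i)·M_i + h_i·M_(i+1) = 6(Δ_i − Δ_(i-1)) read
  1·M_0 + 4·M_1 + 1·M_2 = 6(Δ_1 - Δ_0) = -24
  1·M_1 + 4·M_2 + 1·M_3 = 6(Δ_2 - Δ_1) = 72
  1·M_2 + 4·M_3 + 1·M_4 = 6(Δ_3 - Δ_2) = -114
Natural end conditions: M_0 = M_4 = 0.
Solving: M_0 = 0, M_1 = -381/28, M_2 = 213/7, M_3 = -1011/28, M_4 = 0.
On [0, 1], s(x) = 3 + 127/56·x + 0·x² - 127/56·x³.
With x = 1/2: s(1/2) = 1725/448.

3.8504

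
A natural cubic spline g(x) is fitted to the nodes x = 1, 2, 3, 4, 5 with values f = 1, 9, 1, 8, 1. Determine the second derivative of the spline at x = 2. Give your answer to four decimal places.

With M_i denoting the second derivative at x_i, h_i = 1, 1, 1, 1, and Δ_i = (y_(i+1) − y_i)/h_i = 8, -8, 7, -7:
  1·M_0 + 4·M_1 + 1·M_2 = 6(Δ_1 - Δ_0) = -96
  1·M_1 + 4·M_2 + 1·M_3 = 6(Δ_2 - Δ_1) = 90
  1·M_2 + 4·M_3 + 1·M_4 = 6(Δ_3 - Δ_2) = -84
Natural end conditions: M_0 = M_4 = 0.
Forward elimination and back-substitution give M_0 = 0, M_1 = -471/14, M_2 = 270/7, M_3 = -429/14, M_4 = 0.

-33.6429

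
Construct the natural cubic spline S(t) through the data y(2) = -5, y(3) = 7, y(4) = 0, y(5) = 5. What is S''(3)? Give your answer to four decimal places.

-35.2000

With M_i denoting the second derivative at x_i, h_i = 1, 1, 1, and Δ_i = (y_(i+1) − y_i)/h_i = 12, -7, 5:
  1·M_0 + 4·M_1 + 1·M_2 = 6(Δ_1 - Δ_0) = -114
  1·M_1 + 4·M_2 + 1·M_3 = 6(Δ_2 - Δ_1) = 72
Natural end conditions: M_0 = M_3 = 0.
Forward elimination and back-substitution give M_0 = 0, M_1 = -176/5, M_2 = 134/5, M_3 = 0.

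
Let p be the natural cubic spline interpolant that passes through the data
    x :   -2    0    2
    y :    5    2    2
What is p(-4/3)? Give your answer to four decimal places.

Put M_i = p'' at the i-th knot. Here h = (2, 2) and Δ = (-3/2, 0), so the interior equations h_(i-1)·M_(i-1) + 2(h_(i-1)+h_i)·M_i + h_i·M_(i+1) = 6(Δ_i − Δ_(i-1)) read
  2·M_0 + 8·M_1 + 2·M_2 = 6(Δ_1 - Δ_0) = 9
Natural end conditions: M_0 = M_2 = 0.
Forward elimination and back-substitution give M_0 = 0, M_1 = 9/8, M_2 = 0.
On [-2, 0], p(x) = 5 - 15/8·(x + 2) + 0·(x + 2)² + 3/32·(x + 2)³.
With (x + 2) = 2/3: p(-4/3) = 34/9.

3.7778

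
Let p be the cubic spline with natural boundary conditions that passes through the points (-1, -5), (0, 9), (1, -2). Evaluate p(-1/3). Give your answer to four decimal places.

6.6481

Write M_i for p''(x_i). With h_i = 1, 1 and divided differences Δ_i = 14, -11, the continuity of p' gives the tridiagonal system
  1·M_0 + 4·M_1 + 1·M_2 = 6(Δ_1 - Δ_0) = -150
Natural end conditions: M_0 = M_2 = 0.
Hence M_0 = 0, M_1 = -75/2, M_2 = 0.
On [-1, 0], p(t) = -5 + 81/4·(t + 1) + 0·(t + 1)² - 25/4·(t + 1)³.
With (t + 1) = 2/3: p(-1/3) = 359/54.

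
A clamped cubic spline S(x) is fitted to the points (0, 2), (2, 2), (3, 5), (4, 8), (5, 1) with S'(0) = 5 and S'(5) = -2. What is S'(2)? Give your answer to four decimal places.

Let M_i = S''(x_i). Step sizes h_i = 2, 1, 1, 1; slopes of the chords Δ_i = (y_(i+1) - y_i)/h_i = 0, 3, 3, -7.
  2·M_0 + 6·M_1 + 1·M_2 = 6(Δ_1 - Δ_0) = 18
  1·M_1 + 4·M_2 + 1·M_3 = 6(Δ_2 - Δ_1) = 0
  1·M_2 + 4·M_3 + 1·M_4 = 6(Δ_3 - Δ_2) = -60
Clamped end conditions give two more equations: 2h_0·M_0 + h_0·M_1 = 6(Δ_0 - S'(0)) = -30 and h_3·M_3 + 2h_3·M_4 = 6(S'(5) - Δ_3) = 30.
Solving the tridiagonal system: M_0 = -851/82, M_1 = 236/41, M_2 = 173/41, M_3 = -928/41, M_4 = 1079/41.
On [2, 3], S'(x) = b_1 + 2c_1·(x - 2) + 3d_1·(x - 2)² with b_1 = Δ_1 - h_1(2M_1 + M_2)/6 = 31/82, c_1 = M_1/2 = 118/41, d_1 = (M_2 - M_1)/(6h_1) = -21/82. So S'(2) = 31/82.

0.3780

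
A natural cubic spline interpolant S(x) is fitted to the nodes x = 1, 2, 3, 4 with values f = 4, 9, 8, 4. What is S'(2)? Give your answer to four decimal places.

2.2000

Write M_i for S''(x_i). With h_i = 1, 1, 1 and divided differences Δ_i = 5, -1, -4, the continuity of S' gives the tridiagonal system
  1·M_0 + 4·M_1 + 1·M_2 = 6(Δ_1 - Δ_0) = -36
  1·M_1 + 4·M_2 + 1·M_3 = 6(Δ_2 - Δ_1) = -18
Natural end conditions: M_0 = M_3 = 0.
Hence M_0 = 0, M_1 = -42/5, M_2 = -12/5, M_3 = 0.
On [2, 3], S'(x) = b_1 + 2c_1·(x - 2) + 3d_1·(x - 2)² with b_1 = Δ_1 - h_1(2M_1 + M_2)/6 = 11/5, c_1 = M_1/2 = -21/5, d_1 = (M_2 - M_1)/(6h_1) = 1. So S'(2) = 11/5.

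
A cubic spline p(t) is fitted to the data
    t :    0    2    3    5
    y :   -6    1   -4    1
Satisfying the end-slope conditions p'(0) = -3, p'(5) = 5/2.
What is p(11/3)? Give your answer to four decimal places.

-4.1574

With M_i denoting the second derivative at x_i, h_i = 2, 1, 2, and Δ_i = (y_(i+1) − y_i)/h_i = 7/2, -5, 5/2:
  2·M_0 + 6·M_1 + 1·M_2 = 6(Δ_1 - Δ_0) = -51
  1·M_1 + 6·M_2 + 2·M_3 = 6(Δ_2 - Δ_1) = 45
Clamped end conditions give two more equations: 2h_0·M_0 + h_0·M_1 = 6(Δ_0 - p'(0)) = 39 and h_2·M_2 + 2h_2·M_3 = 6(p'(5) - Δ_2) = 0.
Solving: M_0 = 577/32, M_1 = -265/16, M_2 = 197/16, M_3 = -197/32.
On [3, 5], p(t) = -4 - 117/32·(t - 3) + 197/32·(t - 3)² - 197/128·(t - 3)³.
With (t - 3) = 2/3: p(11/3) = -449/108.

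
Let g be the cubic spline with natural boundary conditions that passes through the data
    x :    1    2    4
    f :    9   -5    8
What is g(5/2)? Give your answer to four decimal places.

With σ_i denoting the second derivative at x_i, h_i = 1, 2, and Δ_i = (y_(i+1) − y_i)/h_i = -14, 13/2:
  1·σ_0 + 6·σ_1 + 2·σ_2 = 6(Δ_1 - Δ_0) = 123
Natural end conditions: σ_0 = σ_2 = 0.
Solving the tridiagonal system: σ_0 = 0, σ_1 = 41/2, σ_2 = 0.
On [2, 4], g(x) = -5 - 43/6·(x - 2) + 41/4·(x - 2)² - 41/24·(x - 2)³.
With (x - 2) = 1/2: g(5/2) = -399/64.

-6.2344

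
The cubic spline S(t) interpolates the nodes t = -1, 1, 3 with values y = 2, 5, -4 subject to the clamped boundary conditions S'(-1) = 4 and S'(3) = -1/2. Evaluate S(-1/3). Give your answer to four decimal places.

Write M_i for S''(x_i). With h_i = 2, 2 and divided differences Δ_i = 3/2, -9/2, the continuity of S' gives the tridiagonal system
  2·M_0 + 8·M_1 + 2·M_2 = 6(Δ_1 - Δ_0) = -36
Clamped end conditions give two more equations: 2h_0·M_0 + h_0·M_1 = 6(Δ_0 - S'(-1)) = -15 and h_1·M_1 + 2h_1·M_2 = 6(S'(3) - Δ_1) = 24.
Forward elimination and back-substitution give M_0 = -3/8, M_1 = -27/4, M_2 = 75/8.
On [-1, 1], S(t) = 2 + 4·(t + 1) - 3/16·(t + 1)² - 17/32·(t + 1)³.
With (t + 1) = 2/3: S(-1/3) = 239/54.

4.4259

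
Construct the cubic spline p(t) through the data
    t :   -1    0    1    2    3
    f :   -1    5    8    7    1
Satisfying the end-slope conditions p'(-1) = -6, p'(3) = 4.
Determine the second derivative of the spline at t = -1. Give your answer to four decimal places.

With σ_i denoting the second derivative at x_i, h_i = 1, 1, 1, 1, and Δ_i = (y_(i+1) − y_i)/h_i = 6, 3, -1, -6:
  1·σ_0 + 4·σ_1 + 1·σ_2 = 6(Δ_1 - Δ_0) = -18
  1·σ_1 + 4·σ_2 + 1·σ_3 = 6(Δ_2 - Δ_1) = -24
  1·σ_2 + 4·σ_3 + 1·σ_4 = 6(Δ_3 - Δ_2) = -30
Clamped end conditions give two more equations: 2h_0·σ_0 + h_0·σ_1 = 6(Δ_0 - p'(-1)) = 72 and h_3·σ_3 + 2h_3·σ_4 = 6(p'(3) - Δ_3) = 60.
Hence σ_0 = 617/14, σ_1 = -113/7, σ_2 = 5/2, σ_3 = -125/7, σ_4 = 545/14.

44.0714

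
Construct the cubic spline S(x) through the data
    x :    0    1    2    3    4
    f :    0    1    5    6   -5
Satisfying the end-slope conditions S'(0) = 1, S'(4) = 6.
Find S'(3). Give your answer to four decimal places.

-10.4643

Put σ_i = S'' at the i-th knot. Here h = (1, 1, 1, 1) and Δ = (1, 4, 1, -11), so the interior equations h_(i-1)·σ_(i-1) + 2(h_(i-1)+h_i)·σ_i + h_i·σ_(i+1) = 6(Δ_i − Δ_(i-1)) read
  1·σ_0 + 4·σ_1 + 1·σ_2 = 6(Δ_1 - Δ_0) = 18
  1·σ_1 + 4·σ_2 + 1·σ_3 = 6(Δ_2 - Δ_1) = -18
  1·σ_2 + 4·σ_3 + 1·σ_4 = 6(Δ_3 - Δ_2) = -72
Clamped end conditions give two more equations: 2h_0·σ_0 + h_0·σ_1 = 6(Δ_0 - S'(0)) = 0 and h_3·σ_3 + 2h_3·σ_4 = 6(S'(4) - Δ_3) = 102.
Solving: σ_0 = -29/14, σ_1 = 29/7, σ_2 = 7/2, σ_3 = -253/7, σ_4 = 967/14.
On [3, 4], S'(x) = b_3 + 2c_3·(x - 3) + 3d_3·(x - 3)² with b_3 = Δ_3 - h_3(2σ_3 + σ_4)/6 = -293/28, c_3 = σ_3/2 = -253/14, d_3 = (σ_4 - σ_3)/(6h_3) = 491/28. So S'(3) = -293/28.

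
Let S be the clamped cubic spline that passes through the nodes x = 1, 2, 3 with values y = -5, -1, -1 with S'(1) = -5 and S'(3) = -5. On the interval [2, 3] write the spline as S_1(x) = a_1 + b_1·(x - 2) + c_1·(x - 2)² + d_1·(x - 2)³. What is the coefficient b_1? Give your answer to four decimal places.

5.5000

Put M_i = S'' at the i-th knot. Here h = (1, 1) and Δ = (4, 0), so the interior equations h_(i-1)·M_(i-1) + 2(h_(i-1)+h_i)·M_i + h_i·M_(i+1) = 6(Δ_i − Δ_(i-1)) read
  1·M_0 + 4·M_1 + 1·M_2 = 6(Δ_1 - Δ_0) = -24
Clamped end conditions give two more equations: 2h_0·M_0 + h_0·M_1 = 6(Δ_0 - S'(1)) = 54 and h_1·M_1 + 2h_1·M_2 = 6(S'(3) - Δ_1) = -30.
Forward elimination and back-substitution give M_0 = 33, M_1 = -12, M_2 = -9.
On [2, 3], with S_1(x) = a_1 + b_1·(x - 2) + c_1·(x - 2)² + d_1·(x - 2)³: c_1 = M_1/2 = -6, d_1 = (M_2 - M_1)/(6h_1) = 1/2, b_1 = Δ_1 - h_1(2M_1 + M_2)/6 = 11/2.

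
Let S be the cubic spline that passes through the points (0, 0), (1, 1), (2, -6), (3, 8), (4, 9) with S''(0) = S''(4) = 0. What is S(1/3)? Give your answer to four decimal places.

With m_i denoting the second derivative at x_i, h_i = 1, 1, 1, 1, and Δ_i = (y_(i+1) − y_i)/h_i = 1, -7, 14, 1:
  1·m_0 + 4·m_1 + 1·m_2 = 6(Δ_1 - Δ_0) = -48
  1·m_1 + 4·m_2 + 1·m_3 = 6(Δ_2 - Δ_1) = 126
  1·m_2 + 4·m_3 + 1·m_4 = 6(Δ_3 - Δ_2) = -78
Natural end conditions: m_0 = m_4 = 0.
Solving: m_0 = 0, m_1 = -93/4, m_2 = 45, m_3 = -123/4, m_4 = 0.
On [0, 1], S(x) = 0 + 39/8·x + 0·x² - 31/8·x³.
With x = 1/3: S(1/3) = 40/27.

1.4815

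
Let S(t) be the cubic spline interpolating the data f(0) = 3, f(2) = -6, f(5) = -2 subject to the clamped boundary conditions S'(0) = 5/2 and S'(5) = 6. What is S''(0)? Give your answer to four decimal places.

Put M_i = S'' at the i-th knot. Here h = (2, 3) and Δ = (-9/2, 4/3), so the interior equations h_(i-1)·M_(i-1) + 2(h_(i-1)+h_i)·M_i + h_i·M_(i+1) = 6(Δ_i − Δ_(i-1)) read
  2·M_0 + 10·M_1 + 3·M_2 = 6(Δ_1 - Δ_0) = 35
Clamped end conditions give two more equations: 2h_0·M_0 + h_0·M_1 = 6(Δ_0 - S'(0)) = -42 and h_1·M_1 + 2h_1·M_2 = 6(S'(5) - Δ_1) = 28.
Solving the tridiagonal system: M_0 = -133/10, M_1 = 28/5, M_2 = 28/15.

-13.3000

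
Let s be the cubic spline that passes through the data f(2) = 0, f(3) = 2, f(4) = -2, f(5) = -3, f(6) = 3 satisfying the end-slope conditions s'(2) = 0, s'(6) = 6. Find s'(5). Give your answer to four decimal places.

Write σ_i for s''(x_i). With h_i = 1, 1, 1, 1 and divided differences Δ_i = 2, -4, -1, 6, the continuity of s' gives the tridiagonal system
  1·σ_0 + 4·σ_1 + 1·σ_2 = 6(Δ_1 - Δ_0) = -36
  1·σ_1 + 4·σ_2 + 1·σ_3 = 6(Δ_2 - Δ_1) = 18
  1·σ_2 + 4·σ_3 + 1·σ_4 = 6(Δ_3 - Δ_2) = 42
Clamped end conditions give two more equations: 2h_0·σ_0 + h_0·σ_1 = 6(Δ_0 - s'(2)) = 12 and h_3·σ_3 + 2h_3·σ_4 = 6(s'(6) - Δ_3) = 0.
Forward elimination and back-substitution give σ_0 = 51/4, σ_1 = -27/2, σ_2 = 21/4, σ_3 = 21/2, σ_4 = -21/4.
On [5, 6], s'(t) = b_3 + 2c_3·(t - 5) + 3d_3·(t - 5)² with b_3 = Δ_3 - h_3(2σ_3 + σ_4)/6 = 27/8, c_3 = σ_3/2 = 21/4, d_3 = (σ_4 - σ_3)/(6h_3) = -21/8. So s'(5) = 27/8.

3.3750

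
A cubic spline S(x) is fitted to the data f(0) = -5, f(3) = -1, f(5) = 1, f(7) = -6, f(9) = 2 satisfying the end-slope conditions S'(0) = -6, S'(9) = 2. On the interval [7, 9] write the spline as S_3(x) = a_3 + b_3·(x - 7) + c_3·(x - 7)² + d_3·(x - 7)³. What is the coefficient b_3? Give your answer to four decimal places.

0.6196

Let M_i = S''(x_i). Step sizes h_i = 3, 2, 2, 2; slopes of the chords Δ_i = (y_(i+1) - y_i)/h_i = 4/3, 1, -7/2, 4.
  3·M_0 + 10·M_1 + 2·M_2 = 6(Δ_1 - Δ_0) = -2
  2·M_1 + 8·M_2 + 2·M_3 = 6(Δ_2 - Δ_1) = -27
  2·M_2 + 8·M_3 + 2·M_4 = 6(Δ_3 - Δ_2) = 45
Clamped end conditions give two more equations: 2h_0·M_0 + h_0·M_1 = 6(Δ_0 - S'(0)) = 44 and h_3·M_3 + 2h_3·M_4 = 6(S'(9) - Δ_3) = -12.
Forward elimination and back-substitution give M_0 = 1123/138, M_1 = -37/23, M_2 = -475/92, M_3 = 403/46, M_4 = -679/92.
On [7, 9], with S_3(x) = a_3 + b_3·(x - 7) + c_3·(x - 7)² + d_3·(x - 7)³: c_3 = M_3/2 = 403/92, d_3 = (M_4 - M_3)/(6h_3) = -495/368, b_3 = Δ_3 - h_3(2M_3 + M_4)/6 = 57/92.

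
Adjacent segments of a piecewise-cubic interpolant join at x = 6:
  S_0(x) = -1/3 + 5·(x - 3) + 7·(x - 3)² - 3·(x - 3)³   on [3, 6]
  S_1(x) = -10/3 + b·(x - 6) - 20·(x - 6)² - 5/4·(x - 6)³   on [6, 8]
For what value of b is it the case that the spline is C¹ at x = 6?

-34

S_0'(x) = 5 + 14·(x - 3) - 9·(x - 3)², so S_0'(6) = -34. On the right, S_1'(6) = b, so b = -34.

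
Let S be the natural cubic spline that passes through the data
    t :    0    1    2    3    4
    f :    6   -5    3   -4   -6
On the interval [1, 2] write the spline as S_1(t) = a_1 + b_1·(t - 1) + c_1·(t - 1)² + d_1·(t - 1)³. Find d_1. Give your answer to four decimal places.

With M_i denoting the second derivative at x_i, h_i = 1, 1, 1, 1, and Δ_i = (y_(i+1) − y_i)/h_i = -11, 8, -7, -2:
  1·M_0 + 4·M_1 + 1·M_2 = 6(Δ_1 - Δ_0) = 114
  1·M_1 + 4·M_2 + 1·M_3 = 6(Δ_2 - Δ_1) = -90
  1·M_2 + 4·M_3 + 1·M_4 = 6(Δ_3 - Δ_2) = 30
Natural end conditions: M_0 = M_4 = 0.
Hence M_0 = 0, M_1 = 75/2, M_2 = -36, M_3 = 33/2, M_4 = 0.
On [1, 2], with S_1(t) = a_1 + b_1·(t - 1) + c_1·(t - 1)² + d_1·(t - 1)³: c_1 = M_1/2 = 75/4, d_1 = (M_2 - M_1)/(6h_1) = -49/4, b_1 = Δ_1 - h_1(2M_1 + M_2)/6 = 3/2.

-12.2500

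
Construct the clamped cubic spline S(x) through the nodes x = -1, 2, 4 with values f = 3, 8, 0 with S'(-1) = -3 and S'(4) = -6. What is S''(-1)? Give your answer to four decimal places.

7.4667

Write M_i for S''(x_i). With h_i = 3, 2 and divided differences Δ_i = 5/3, -4, the continuity of S' gives the tridiagonal system
  3·M_0 + 10·M_1 + 2·M_2 = 6(Δ_1 - Δ_0) = -34
Clamped end conditions give two more equations: 2h_0·M_0 + h_0·M_1 = 6(Δ_0 - S'(-1)) = 28 and h_1·M_1 + 2h_1·M_2 = 6(S'(4) - Δ_1) = -12.
Solving: M_0 = 112/15, M_1 = -28/5, M_2 = -1/5.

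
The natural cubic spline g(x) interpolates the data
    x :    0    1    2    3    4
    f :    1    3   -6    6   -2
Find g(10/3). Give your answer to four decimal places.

With m_i denoting the second derivative at x_i, h_i = 1, 1, 1, 1, and Δ_i = (y_(i+1) − y_i)/h_i = 2, -9, 12, -8:
  1·m_0 + 4·m_1 + 1·m_2 = 6(Δ_1 - Δ_0) = -66
  1·m_1 + 4·m_2 + 1·m_3 = 6(Δ_2 - Δ_1) = 126
  1·m_2 + 4·m_3 + 1·m_4 = 6(Δ_3 - Δ_2) = -120
Natural end conditions: m_0 = m_4 = 0.
Forward elimination and back-substitution give m_0 = 0, m_1 = -807/28, m_2 = 345/7, m_3 = -1185/28, m_4 = 0.
On [3, 4], g(x) = 6 + 171/28·(x - 3) - 1185/56·(x - 3)² + 395/56·(x - 3)³.
With (x - 3) = 1/3: g(10/3) = 4495/756.

5.9458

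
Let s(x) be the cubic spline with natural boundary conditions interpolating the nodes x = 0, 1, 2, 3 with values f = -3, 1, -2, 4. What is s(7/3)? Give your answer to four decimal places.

Put σ_i = s'' at the i-th knot. Here h = (1, 1, 1) and Δ = (4, -3, 6), so the interior equations h_(i-1)·σ_(i-1) + 2(h_(i-1)+h_i)·σ_i + h_i·σ_(i+1) = 6(Δ_i − Δ_(i-1)) read
  1·σ_0 + 4·σ_1 + 1·σ_2 = 6(Δ_1 - Δ_0) = -42
  1·σ_1 + 4·σ_2 + 1·σ_3 = 6(Δ_2 - Δ_1) = 54
Natural end conditions: σ_0 = σ_3 = 0.
Hence σ_0 = 0, σ_1 = -74/5, σ_2 = 86/5, σ_3 = 0.
On [2, 3], s(x) = -2 + 4/15·(x - 2) + 43/5·(x - 2)² - 43/15·(x - 2)³.
With (x - 2) = 1/3: s(7/3) = -86/81.

-1.0617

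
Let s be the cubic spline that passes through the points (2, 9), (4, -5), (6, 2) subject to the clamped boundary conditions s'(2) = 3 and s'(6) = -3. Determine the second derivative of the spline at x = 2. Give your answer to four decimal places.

Write σ_i for s''(x_i). With h_i = 2, 2 and divided differences Δ_i = -7, 7/2, the continuity of s' gives the tridiagonal system
  2·σ_0 + 8·σ_1 + 2·σ_2 = 6(Δ_1 - Δ_0) = 63
Clamped end conditions give two more equations: 2h_0·σ_0 + h_0·σ_1 = 6(Δ_0 - s'(2)) = -60 and h_1·σ_1 + 2h_1·σ_2 = 6(s'(6) - Δ_1) = -39.
Hence σ_0 = -195/8, σ_1 = 75/4, σ_2 = -153/8.

-24.3750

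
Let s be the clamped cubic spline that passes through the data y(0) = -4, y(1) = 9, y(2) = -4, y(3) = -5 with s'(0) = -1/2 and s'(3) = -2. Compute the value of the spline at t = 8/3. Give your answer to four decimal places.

Let σ_i = s''(x_i). Step sizes h_i = 1, 1, 1; slopes of the chords Δ_i = (y_(i+1) - y_i)/h_i = 13, -13, -1.
  1·σ_0 + 4·σ_1 + 1·σ_2 = 6(Δ_1 - Δ_0) = -156
  1·σ_1 + 4·σ_2 + 1·σ_3 = 6(Δ_2 - Δ_1) = 72
Clamped end conditions give two more equations: 2h_0·σ_0 + h_0·σ_1 = 6(Δ_0 - s'(0)) = 81 and h_2·σ_2 + 2h_2·σ_3 = 6(s'(3) - Δ_2) = -6.
Hence σ_0 = 372/5, σ_1 = -339/5, σ_2 = 204/5, σ_3 = -117/5.
On [2, 3], s(t) = -4 - 107/10·(t - 2) + 102/5·(t - 2)² - 107/10·(t - 2)³.
With (t - 2) = 2/3: s(8/3) = -707/135.

-5.2370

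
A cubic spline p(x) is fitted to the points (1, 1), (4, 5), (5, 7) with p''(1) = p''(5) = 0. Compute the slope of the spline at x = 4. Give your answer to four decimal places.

Let σ_i = p''(x_i). Step sizes h_i = 3, 1; slopes of the chords Δ_i = (y_(i+1) - y_i)/h_i = 4/3, 2.
  3·σ_0 + 8·σ_1 + 1·σ_2 = 6(Δ_1 - Δ_0) = 4
Natural end conditions: σ_0 = σ_2 = 0.
Hence σ_0 = 0, σ_1 = 1/2, σ_2 = 0.
On [4, 5], p'(x) = b_1 + 2c_1·(x - 4) + 3d_1·(x - 4)² with b_1 = Δ_1 - h_1(2σ_1 + σ_2)/6 = 11/6, c_1 = σ_1/2 = 1/4, d_1 = (σ_2 - σ_1)/(6h_1) = -1/12. So p'(4) = 11/6.

1.8333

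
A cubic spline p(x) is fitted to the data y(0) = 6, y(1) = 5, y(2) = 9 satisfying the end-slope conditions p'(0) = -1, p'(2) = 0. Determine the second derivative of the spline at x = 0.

Let σ_i = p''(x_i). Step sizes h_i = 1, 1; slopes of the chords Δ_i = (y_(i+1) - y_i)/h_i = -1, 4.
  1·σ_0 + 4·σ_1 + 1·σ_2 = 6(Δ_1 - Δ_0) = 30
Clamped end conditions give two more equations: 2h_0·σ_0 + h_0·σ_1 = 6(Δ_0 - p'(0)) = 0 and h_1·σ_1 + 2h_1·σ_2 = 6(p'(2) - Δ_1) = -24.
Hence σ_0 = -7, σ_1 = 14, σ_2 = -19.

-7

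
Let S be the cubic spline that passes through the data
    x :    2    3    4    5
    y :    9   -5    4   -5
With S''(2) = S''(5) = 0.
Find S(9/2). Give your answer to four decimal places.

Write M_i for S''(x_i). With h_i = 1, 1, 1 and divided differences Δ_i = -14, 9, -9, the continuity of S' gives the tridiagonal system
  1·M_0 + 4·M_1 + 1·M_2 = 6(Δ_1 - Δ_0) = 138
  1·M_1 + 4·M_2 + 1·M_3 = 6(Δ_2 - Δ_1) = -108
Natural end conditions: M_0 = M_3 = 0.
Hence M_0 = 0, M_1 = 44, M_2 = -38, M_3 = 0.
On [4, 5], S(x) = 4 + 11/3·(x - 4) - 19·(x - 4)² + 19/3·(x - 4)³.
With (x - 4) = 1/2: S(9/2) = 15/8.

1.8750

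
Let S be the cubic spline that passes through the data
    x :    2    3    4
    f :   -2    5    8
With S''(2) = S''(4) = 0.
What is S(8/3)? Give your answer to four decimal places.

3.0370

Let M_i = S''(x_i). Step sizes h_i = 1, 1; slopes of the chords Δ_i = (y_(i+1) - y_i)/h_i = 7, 3.
  1·M_0 + 4·M_1 + 1·M_2 = 6(Δ_1 - Δ_0) = -24
Natural end conditions: M_0 = M_2 = 0.
Solving: M_0 = 0, M_1 = -6, M_2 = 0.
On [2, 3], S(x) = -2 + 8·(x - 2) + 0·(x - 2)² - 1·(x - 2)³.
With (x - 2) = 2/3: S(8/3) = 82/27.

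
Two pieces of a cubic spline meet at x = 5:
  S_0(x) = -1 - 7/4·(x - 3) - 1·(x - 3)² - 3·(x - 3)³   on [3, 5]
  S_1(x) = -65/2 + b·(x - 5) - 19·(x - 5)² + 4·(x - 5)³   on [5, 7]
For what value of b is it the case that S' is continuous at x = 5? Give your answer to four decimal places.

S_0'(x) = -7/4 - 2·(x - 3) - 9·(x - 3)², so S_0'(5) = -167/4. On the right, S_1'(5) = b, so b = -167/4.

-41.7500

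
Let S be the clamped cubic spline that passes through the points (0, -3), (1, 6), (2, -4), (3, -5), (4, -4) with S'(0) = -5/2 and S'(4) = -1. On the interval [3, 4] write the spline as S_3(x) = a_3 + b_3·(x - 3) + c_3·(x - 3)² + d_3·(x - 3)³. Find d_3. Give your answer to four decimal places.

Let m_i = S''(x_i). Step sizes h_i = 1, 1, 1, 1; slopes of the chords Δ_i = (y_(i+1) - y_i)/h_i = 9, -10, -1, 1.
  1·m_0 + 4·m_1 + 1·m_2 = 6(Δ_1 - Δ_0) = -114
  1·m_1 + 4·m_2 + 1·m_3 = 6(Δ_2 - Δ_1) = 54
  1·m_2 + 4·m_3 + 1·m_4 = 6(Δ_3 - Δ_2) = 12
Clamped end conditions give two more equations: 2h_0·m_0 + h_0·m_1 = 6(Δ_0 - S'(0)) = 69 and h_3·m_3 + 2h_3·m_4 = 6(S'(4) - Δ_3) = -12.
Forward elimination and back-substitution give m_0 = 3333/56, m_1 = -1401/28, m_2 = 213/8, m_3 = -69/28, m_4 = -267/56.
On [3, 4], with S_3(x) = a_3 + b_3·(x - 3) + c_3·(x - 3)² + d_3·(x - 3)³: c_3 = m_3/2 = -69/56, d_3 = (m_4 - m_3)/(6h_3) = -43/112, b_3 = Δ_3 - h_3(2m_3 + m_4)/6 = 293/112.

-0.3839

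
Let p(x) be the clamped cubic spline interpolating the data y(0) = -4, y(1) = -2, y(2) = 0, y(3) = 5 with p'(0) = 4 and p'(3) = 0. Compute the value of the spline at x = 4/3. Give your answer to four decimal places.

Put m_i = p'' at the i-th knot. Here h = (1, 1, 1) and Δ = (2, 2, 5), so the interior equations h_(i-1)·m_(i-1) + 2(h_(i-1)+h_i)·m_i + h_i·m_(i+1) = 6(Δ_i − Δ_(i-1)) read
  1·m_0 + 4·m_1 + 1·m_2 = 6(Δ_1 - Δ_0) = 0
  1·m_1 + 4·m_2 + 1·m_3 = 6(Δ_2 - Δ_1) = 18
Clamped end conditions give two more equations: 2h_0·m_0 + h_0·m_1 = 6(Δ_0 - p'(0)) = -12 and h_2·m_2 + 2h_2·m_3 = 6(p'(3) - Δ_2) = -30.
Solving: m_0 = -82/15, m_1 = -16/15, m_2 = 146/15, m_3 = -298/15.
On [1, 2], p(x) = -2 + 11/15·(x - 1) - 8/15·(x - 1)² + 9/5·(x - 1)³.
With (x - 1) = 1/3: p(4/3) = -236/135.

-1.7481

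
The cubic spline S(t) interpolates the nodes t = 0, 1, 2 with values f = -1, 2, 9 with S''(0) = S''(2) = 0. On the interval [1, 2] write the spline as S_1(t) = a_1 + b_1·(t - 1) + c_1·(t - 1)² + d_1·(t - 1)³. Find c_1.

3

With M_i denoting the second derivative at x_i, h_i = 1, 1, and Δ_i = (y_(i+1) − y_i)/h_i = 3, 7:
  1·M_0 + 4·M_1 + 1·M_2 = 6(Δ_1 - Δ_0) = 24
Natural end conditions: M_0 = M_2 = 0.
Solving the tridiagonal system: M_0 = 0, M_1 = 6, M_2 = 0.
On [1, 2], with S_1(t) = a_1 + b_1·(t - 1) + c_1·(t - 1)² + d_1·(t - 1)³: c_1 = M_1/2 = 3, d_1 = (M_2 - M_1)/(6h_1) = -1, b_1 = Δ_1 - h_1(2M_1 + M_2)/6 = 5.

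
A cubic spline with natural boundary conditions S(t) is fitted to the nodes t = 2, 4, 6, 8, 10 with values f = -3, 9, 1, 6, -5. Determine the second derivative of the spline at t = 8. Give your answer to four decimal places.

Put m_i = S'' at the i-th knot. Here h = (2, 2, 2, 2) and Δ = (6, -4, 5/2, -11/2), so the interior equations h_(i-1)·m_(i-1) + 2(h_(i-1)+h_i)·m_i + h_i·m_(i+1) = 6(Δ_i − Δ_(i-1)) read
  2·m_0 + 8·m_1 + 2·m_2 = 6(Δ_1 - Δ_0) = -60
  2·m_1 + 8·m_2 + 2·m_3 = 6(Δ_2 - Δ_1) = 39
  2·m_2 + 8·m_3 + 2·m_4 = 6(Δ_3 - Δ_2) = -48
Natural end conditions: m_0 = m_4 = 0.
Solving the tridiagonal system: m_0 = 0, m_1 = -69/7, m_2 = 66/7, m_3 = -117/14, m_4 = 0.

-8.3571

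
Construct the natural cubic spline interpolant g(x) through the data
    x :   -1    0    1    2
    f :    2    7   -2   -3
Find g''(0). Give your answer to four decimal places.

Let σ_i = g''(x_i). Step sizes h_i = 1, 1, 1; slopes of the chords Δ_i = (y_(i+1) - y_i)/h_i = 5, -9, -1.
  1·σ_0 + 4·σ_1 + 1·σ_2 = 6(Δ_1 - Δ_0) = -84
  1·σ_1 + 4·σ_2 + 1·σ_3 = 6(Δ_2 - Δ_1) = 48
Natural end conditions: σ_0 = σ_3 = 0.
Forward elimination and back-substitution give σ_0 = 0, σ_1 = -128/5, σ_2 = 92/5, σ_3 = 0.

-25.6000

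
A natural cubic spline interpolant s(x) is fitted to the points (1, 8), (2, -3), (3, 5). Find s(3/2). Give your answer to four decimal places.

With M_i denoting the second derivative at x_i, h_i = 1, 1, and Δ_i = (y_(i+1) − y_i)/h_i = -11, 8:
  1·M_0 + 4·M_1 + 1·M_2 = 6(Δ_1 - Δ_0) = 114
Natural end conditions: M_0 = M_2 = 0.
Solving the tridiagonal system: M_0 = 0, M_1 = 57/2, M_2 = 0.
On [1, 2], s(x) = 8 - 63/4·(x - 1) + 0·(x - 1)² + 19/4·(x - 1)³.
With (x - 1) = 1/2: s(3/2) = 23/32.

0.7188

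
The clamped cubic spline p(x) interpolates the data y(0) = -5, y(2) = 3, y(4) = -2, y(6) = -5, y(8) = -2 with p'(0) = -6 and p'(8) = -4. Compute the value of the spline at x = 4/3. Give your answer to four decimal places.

-1.0714

Let m_i = p''(x_i). Step sizes h_i = 2, 2, 2, 2; slopes of the chords Δ_i = (y_(i+1) - y_i)/h_i = 4, -5/2, -3/2, 3/2.
  2·m_0 + 8·m_1 + 2·m_2 = 6(Δ_1 - Δ_0) = -39
  2·m_1 + 8·m_2 + 2·m_3 = 6(Δ_2 - Δ_1) = 6
  2·m_2 + 8·m_3 + 2·m_4 = 6(Δ_3 - Δ_2) = 18
Clamped end conditions give two more equations: 2h_0·m_0 + h_0·m_1 = 6(Δ_0 - p'(0)) = 60 and h_3·m_3 + 2h_3·m_4 = 6(p'(8) - Δ_3) = -33.
Solving the tridiagonal system: m_0 = 2269/112, m_1 = -589/56, m_2 = 37/16, m_3 = 239/56, m_4 = -1163/112.
On [0, 2], p(x) = -5 - 6·x + 2269/224·x² - 1149/448·x³.
With x = 4/3: p(4/3) = -15/14.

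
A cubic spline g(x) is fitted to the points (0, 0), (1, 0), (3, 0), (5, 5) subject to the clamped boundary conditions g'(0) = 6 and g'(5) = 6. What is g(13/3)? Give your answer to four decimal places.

2.0612

Write m_i for g''(x_i). With h_i = 1, 2, 2 and divided differences Δ_i = 0, 0, 5/2, the continuity of g' gives the tridiagonal system
  1·m_0 + 6·m_1 + 2·m_2 = 6(Δ_1 - Δ_0) = 0
  2·m_1 + 8·m_2 + 2·m_3 = 6(Δ_2 - Δ_1) = 15
Clamped end conditions give two more equations: 2h_0·m_0 + h_0·m_1 = 6(Δ_0 - g'(0)) = -36 and h_2·m_2 + 2h_2·m_3 = 6(g'(5) - Δ_2) = 21.
Solving the tridiagonal system: m_0 = -453/23, m_1 = 78/23, m_2 = -15/46, m_3 = 249/46.
On [3, 5], g(x) = 0 + 21/23·(x - 3) - 15/92·(x - 3)² + 11/23·(x - 3)³.
With (x - 3) = 4/3: g(13/3) = 1280/621.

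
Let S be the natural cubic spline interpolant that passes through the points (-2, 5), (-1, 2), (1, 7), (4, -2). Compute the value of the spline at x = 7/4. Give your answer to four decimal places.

7.0703

Put m_i = S'' at the i-th knot. Here h = (1, 2, 3) and Δ = (-3, 5/2, -3), so the interior equations h_(i-1)·m_(i-1) + 2(h_(i-1)+h_i)·m_i + h_i·m_(i+1) = 6(Δ_i − Δ_(i-1)) read
  1·m_0 + 6·m_1 + 2·m_2 = 6(Δ_1 - Δ_0) = 33
  2·m_1 + 10·m_2 + 3·m_3 = 6(Δ_2 - Δ_1) = -33
Natural end conditions: m_0 = m_3 = 0.
Hence m_0 = 0, m_1 = 99/14, m_2 = -33/7, m_3 = 0.
On [1, 4], S(x) = 7 + 12/7·(x - 1) - 33/14·(x - 1)² + 11/42·(x - 1)³.
With (x - 1) = 3/4: S(7/4) = 905/128.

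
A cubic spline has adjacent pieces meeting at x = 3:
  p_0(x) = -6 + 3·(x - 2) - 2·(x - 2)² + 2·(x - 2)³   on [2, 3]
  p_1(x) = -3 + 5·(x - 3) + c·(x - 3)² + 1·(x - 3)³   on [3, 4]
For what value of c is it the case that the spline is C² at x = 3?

p_0''(x) = -4 + 12·(x - 2), so p_0''(3) = 8. On the right, p_1''(3) = 2c, so c = 4.

4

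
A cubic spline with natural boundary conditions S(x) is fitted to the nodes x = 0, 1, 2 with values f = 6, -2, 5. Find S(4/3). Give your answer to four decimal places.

-1.0556

Write M_i for S''(x_i). With h_i = 1, 1 and divided differences Δ_i = -8, 7, the continuity of S' gives the tridiagonal system
  1·M_0 + 4·M_1 + 1·M_2 = 6(Δ_1 - Δ_0) = 90
Natural end conditions: M_0 = M_2 = 0.
Forward elimination and back-substitution give M_0 = 0, M_1 = 45/2, M_2 = 0.
On [1, 2], S(x) = -2 - 1/2·(x - 1) + 45/4·(x - 1)² - 15/4·(x - 1)³.
With (x - 1) = 1/3: S(4/3) = -19/18.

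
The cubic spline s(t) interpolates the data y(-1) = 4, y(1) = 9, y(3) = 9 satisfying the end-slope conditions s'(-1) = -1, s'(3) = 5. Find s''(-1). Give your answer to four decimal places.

Write M_i for s''(x_i). With h_i = 2, 2 and divided differences Δ_i = 5/2, 0, the continuity of s' gives the tridiagonal system
  2·M_0 + 8·M_1 + 2·M_2 = 6(Δ_1 - Δ_0) = -15
Clamped end conditions give two more equations: 2h_0·M_0 + h_0·M_1 = 6(Δ_0 - s'(-1)) = 21 and h_1·M_1 + 2h_1·M_2 = 6(s'(3) - Δ_1) = 30.
Forward elimination and back-substitution give M_0 = 69/8, M_1 = -27/4, M_2 = 87/8.

8.6250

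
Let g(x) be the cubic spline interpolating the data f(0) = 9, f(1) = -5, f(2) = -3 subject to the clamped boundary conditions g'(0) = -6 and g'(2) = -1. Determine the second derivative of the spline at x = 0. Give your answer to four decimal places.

Let M_i = g''(x_i). Step sizes h_i = 1, 1; slopes of the chords Δ_i = (y_(i+1) - y_i)/h_i = -14, 2.
  1·M_0 + 4·M_1 + 1·M_2 = 6(Δ_1 - Δ_0) = 96
Clamped end conditions give two more equations: 2h_0·M_0 + h_0·M_1 = 6(Δ_0 - g'(0)) = -48 and h_1·M_1 + 2h_1·M_2 = 6(g'(2) - Δ_1) = -18.
Solving: M_0 = -91/2, M_1 = 43, M_2 = -61/2.

-45.5000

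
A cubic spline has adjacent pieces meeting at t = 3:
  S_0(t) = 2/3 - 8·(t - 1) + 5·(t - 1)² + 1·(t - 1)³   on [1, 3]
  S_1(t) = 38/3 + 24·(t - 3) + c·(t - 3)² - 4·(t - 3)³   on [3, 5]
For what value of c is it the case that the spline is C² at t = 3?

S_0''(t) = 10 + 6·(t - 1), so S_0''(3) = 22. On the right, S_1''(3) = 2c, so c = 11.

11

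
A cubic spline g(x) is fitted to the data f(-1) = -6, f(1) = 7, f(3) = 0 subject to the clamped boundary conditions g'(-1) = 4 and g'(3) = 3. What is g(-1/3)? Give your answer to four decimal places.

With m_i denoting the second derivative at x_i, h_i = 2, 2, and Δ_i = (y_(i+1) − y_i)/h_i = 13/2, -7/2:
  2·m_0 + 8·m_1 + 2·m_2 = 6(Δ_1 - Δ_0) = -60
Clamped end conditions give two more equations: 2h_0·m_0 + h_0·m_1 = 6(Δ_0 - g'(-1)) = 15 and h_1·m_1 + 2h_1·m_2 = 6(g'(3) - Δ_1) = 39.
Solving: m_0 = 11, m_1 = -29/2, m_2 = 17.
On [-1, 1], g(x) = -6 + 4·(x + 1) + 11/2·(x + 1)² - 17/8·(x + 1)³.
With (x + 1) = 2/3: g(-1/3) = -41/27.

-1.5185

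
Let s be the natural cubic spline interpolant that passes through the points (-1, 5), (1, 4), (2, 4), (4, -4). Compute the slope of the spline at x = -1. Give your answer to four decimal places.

-0.9000

With M_i denoting the second derivative at x_i, h_i = 2, 1, 2, and Δ_i = (y_(i+1) − y_i)/h_i = -1/2, 0, -4:
  2·M_0 + 6·M_1 + 1·M_2 = 6(Δ_1 - Δ_0) = 3
  1·M_1 + 6·M_2 + 2·M_3 = 6(Δ_2 - Δ_1) = -24
Natural end conditions: M_0 = M_3 = 0.
Solving: M_0 = 0, M_1 = 6/5, M_2 = -21/5, M_3 = 0.
On [-1, 1], s'(x) = b_0 + 2c_0·(x + 1) + 3d_0·(x + 1)² with b_0 = Δ_0 - h_0(2M_0 + M_1)/6 = -9/10, c_0 = M_0/2 = 0, d_0 = (M_1 - M_0)/(6h_0) = 1/10. So s'(-1) = -9/10.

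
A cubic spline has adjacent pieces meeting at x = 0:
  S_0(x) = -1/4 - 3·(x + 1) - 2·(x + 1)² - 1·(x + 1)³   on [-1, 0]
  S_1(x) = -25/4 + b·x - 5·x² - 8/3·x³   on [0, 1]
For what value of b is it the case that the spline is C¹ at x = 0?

S_0'(x) = -3 - 4·(x + 1) - 3·(x + 1)², so S_0'(0) = -10. On the right, S_1'(0) = b, so b = -10.

-10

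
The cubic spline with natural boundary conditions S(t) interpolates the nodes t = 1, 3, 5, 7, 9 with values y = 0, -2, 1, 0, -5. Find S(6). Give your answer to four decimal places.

1.2165

With M_i denoting the second derivative at x_i, h_i = 2, 2, 2, 2, and Δ_i = (y_(i+1) − y_i)/h_i = -1, 3/2, -1/2, -5/2:
  2·M_0 + 8·M_1 + 2·M_2 = 6(Δ_1 - Δ_0) = 15
  2·M_1 + 8·M_2 + 2·M_3 = 6(Δ_2 - Δ_1) = -12
  2·M_2 + 8·M_3 + 2·M_4 = 6(Δ_3 - Δ_2) = -12
Natural end conditions: M_0 = M_4 = 0.
Solving the tridiagonal system: M_0 = 0, M_1 = 261/112, M_2 = -51/28, M_3 = -117/112, M_4 = 0.
On [5, 7], S(t) = 1 + 17/16·(t - 5) - 51/56·(t - 5)² + 29/448·(t - 5)³.
With (t - 5) = 1: S(6) = 545/448.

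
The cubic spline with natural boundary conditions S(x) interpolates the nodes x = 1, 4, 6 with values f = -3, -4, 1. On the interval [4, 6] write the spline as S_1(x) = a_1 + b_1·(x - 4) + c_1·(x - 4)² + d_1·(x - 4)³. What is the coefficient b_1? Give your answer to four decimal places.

1.3667

Let M_i = S''(x_i). Step sizes h_i = 3, 2; slopes of the chords Δ_i = (y_(i+1) - y_i)/h_i = -1/3, 5/2.
  3·M_0 + 10·M_1 + 2·M_2 = 6(Δ_1 - Δ_0) = 17
Natural end conditions: M_0 = M_2 = 0.
Forward elimination and back-substitution give M_0 = 0, M_1 = 17/10, M_2 = 0.
On [4, 6], with S_1(x) = a_1 + b_1·(x - 4) + c_1·(x - 4)² + d_1·(x - 4)³: c_1 = M_1/2 = 17/20, d_1 = (M_2 - M_1)/(6h_1) = -17/120, b_1 = Δ_1 - h_1(2M_1 + M_2)/6 = 41/30.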